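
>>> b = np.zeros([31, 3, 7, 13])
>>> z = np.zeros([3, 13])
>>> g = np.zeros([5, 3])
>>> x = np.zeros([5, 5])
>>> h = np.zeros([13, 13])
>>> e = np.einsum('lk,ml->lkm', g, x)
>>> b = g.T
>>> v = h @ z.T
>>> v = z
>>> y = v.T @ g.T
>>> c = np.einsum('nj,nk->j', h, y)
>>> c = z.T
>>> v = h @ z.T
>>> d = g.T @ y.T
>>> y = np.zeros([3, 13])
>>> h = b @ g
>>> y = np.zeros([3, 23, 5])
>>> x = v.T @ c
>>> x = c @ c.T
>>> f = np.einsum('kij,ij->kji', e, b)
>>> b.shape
(3, 5)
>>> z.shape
(3, 13)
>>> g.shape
(5, 3)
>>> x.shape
(13, 13)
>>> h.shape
(3, 3)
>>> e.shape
(5, 3, 5)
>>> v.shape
(13, 3)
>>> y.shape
(3, 23, 5)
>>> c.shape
(13, 3)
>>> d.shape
(3, 13)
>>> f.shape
(5, 5, 3)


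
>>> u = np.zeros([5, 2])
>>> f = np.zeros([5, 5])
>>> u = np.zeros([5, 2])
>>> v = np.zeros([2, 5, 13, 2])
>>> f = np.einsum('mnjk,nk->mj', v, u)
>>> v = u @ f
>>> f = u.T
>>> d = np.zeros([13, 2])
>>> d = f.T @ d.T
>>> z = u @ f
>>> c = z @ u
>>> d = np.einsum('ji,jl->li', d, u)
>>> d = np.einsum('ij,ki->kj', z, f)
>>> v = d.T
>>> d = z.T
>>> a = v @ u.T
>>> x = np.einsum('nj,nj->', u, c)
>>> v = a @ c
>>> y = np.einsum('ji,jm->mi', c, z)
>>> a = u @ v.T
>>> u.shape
(5, 2)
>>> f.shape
(2, 5)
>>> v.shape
(5, 2)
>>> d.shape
(5, 5)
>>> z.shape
(5, 5)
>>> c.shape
(5, 2)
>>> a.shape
(5, 5)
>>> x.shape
()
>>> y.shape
(5, 2)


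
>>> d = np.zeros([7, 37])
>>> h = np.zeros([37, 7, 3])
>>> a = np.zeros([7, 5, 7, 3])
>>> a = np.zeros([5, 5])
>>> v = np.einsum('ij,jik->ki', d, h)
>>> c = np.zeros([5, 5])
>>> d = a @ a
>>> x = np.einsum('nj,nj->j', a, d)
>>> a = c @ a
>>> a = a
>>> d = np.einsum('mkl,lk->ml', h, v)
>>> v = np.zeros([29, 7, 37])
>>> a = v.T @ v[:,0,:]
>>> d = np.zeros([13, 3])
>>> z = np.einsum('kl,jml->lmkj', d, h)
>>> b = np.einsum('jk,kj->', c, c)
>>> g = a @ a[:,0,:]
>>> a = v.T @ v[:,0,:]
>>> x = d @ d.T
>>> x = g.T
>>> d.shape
(13, 3)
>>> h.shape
(37, 7, 3)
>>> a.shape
(37, 7, 37)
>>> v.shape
(29, 7, 37)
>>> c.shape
(5, 5)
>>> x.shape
(37, 7, 37)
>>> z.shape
(3, 7, 13, 37)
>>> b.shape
()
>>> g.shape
(37, 7, 37)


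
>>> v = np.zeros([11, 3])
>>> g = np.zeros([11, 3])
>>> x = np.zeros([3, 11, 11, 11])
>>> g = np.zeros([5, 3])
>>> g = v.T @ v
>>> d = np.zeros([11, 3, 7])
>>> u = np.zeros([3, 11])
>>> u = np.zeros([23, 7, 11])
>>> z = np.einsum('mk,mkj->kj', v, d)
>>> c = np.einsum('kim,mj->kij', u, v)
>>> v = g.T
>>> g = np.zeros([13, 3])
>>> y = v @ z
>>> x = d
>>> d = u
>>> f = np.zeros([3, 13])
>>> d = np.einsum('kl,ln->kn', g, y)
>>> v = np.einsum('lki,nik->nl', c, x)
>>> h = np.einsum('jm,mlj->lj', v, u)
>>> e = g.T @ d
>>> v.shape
(11, 23)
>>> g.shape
(13, 3)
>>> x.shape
(11, 3, 7)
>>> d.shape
(13, 7)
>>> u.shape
(23, 7, 11)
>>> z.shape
(3, 7)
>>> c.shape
(23, 7, 3)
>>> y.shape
(3, 7)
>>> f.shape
(3, 13)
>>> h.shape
(7, 11)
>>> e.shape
(3, 7)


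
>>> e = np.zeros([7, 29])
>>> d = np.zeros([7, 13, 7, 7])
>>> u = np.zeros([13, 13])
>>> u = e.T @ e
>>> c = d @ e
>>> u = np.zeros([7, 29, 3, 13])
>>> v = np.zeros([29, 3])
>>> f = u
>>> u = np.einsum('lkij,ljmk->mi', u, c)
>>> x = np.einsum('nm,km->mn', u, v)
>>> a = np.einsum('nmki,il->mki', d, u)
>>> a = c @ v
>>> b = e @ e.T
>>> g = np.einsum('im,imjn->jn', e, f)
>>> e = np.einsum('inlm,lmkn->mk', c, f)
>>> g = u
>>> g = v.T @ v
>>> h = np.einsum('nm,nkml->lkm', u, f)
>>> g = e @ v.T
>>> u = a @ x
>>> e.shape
(29, 3)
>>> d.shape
(7, 13, 7, 7)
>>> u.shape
(7, 13, 7, 7)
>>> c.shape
(7, 13, 7, 29)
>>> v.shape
(29, 3)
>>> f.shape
(7, 29, 3, 13)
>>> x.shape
(3, 7)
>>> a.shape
(7, 13, 7, 3)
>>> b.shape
(7, 7)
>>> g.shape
(29, 29)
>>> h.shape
(13, 29, 3)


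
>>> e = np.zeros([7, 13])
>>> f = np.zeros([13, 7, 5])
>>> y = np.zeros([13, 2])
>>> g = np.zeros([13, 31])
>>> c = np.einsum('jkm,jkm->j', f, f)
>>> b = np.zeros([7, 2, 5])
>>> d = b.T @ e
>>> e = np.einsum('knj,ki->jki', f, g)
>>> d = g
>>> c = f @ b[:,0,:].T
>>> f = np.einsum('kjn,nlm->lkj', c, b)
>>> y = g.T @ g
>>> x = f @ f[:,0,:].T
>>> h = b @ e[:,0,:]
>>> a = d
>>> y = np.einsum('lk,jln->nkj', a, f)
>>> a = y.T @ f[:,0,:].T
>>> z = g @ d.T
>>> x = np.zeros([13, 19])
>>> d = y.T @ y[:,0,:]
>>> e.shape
(5, 13, 31)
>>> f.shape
(2, 13, 7)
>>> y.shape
(7, 31, 2)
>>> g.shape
(13, 31)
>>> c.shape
(13, 7, 7)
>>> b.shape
(7, 2, 5)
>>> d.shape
(2, 31, 2)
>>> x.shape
(13, 19)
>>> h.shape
(7, 2, 31)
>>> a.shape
(2, 31, 2)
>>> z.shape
(13, 13)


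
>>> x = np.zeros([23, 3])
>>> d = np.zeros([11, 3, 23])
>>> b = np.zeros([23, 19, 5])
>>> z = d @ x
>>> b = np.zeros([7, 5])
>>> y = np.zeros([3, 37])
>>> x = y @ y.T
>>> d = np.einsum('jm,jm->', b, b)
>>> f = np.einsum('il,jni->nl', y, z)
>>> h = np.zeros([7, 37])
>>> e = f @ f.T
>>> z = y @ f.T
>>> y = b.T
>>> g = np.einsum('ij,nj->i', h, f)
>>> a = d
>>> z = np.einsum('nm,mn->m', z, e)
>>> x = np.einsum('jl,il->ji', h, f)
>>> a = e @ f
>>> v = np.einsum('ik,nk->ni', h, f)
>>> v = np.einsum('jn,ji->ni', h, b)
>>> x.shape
(7, 3)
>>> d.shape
()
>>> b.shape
(7, 5)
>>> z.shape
(3,)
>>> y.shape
(5, 7)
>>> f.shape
(3, 37)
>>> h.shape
(7, 37)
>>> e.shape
(3, 3)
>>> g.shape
(7,)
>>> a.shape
(3, 37)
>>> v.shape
(37, 5)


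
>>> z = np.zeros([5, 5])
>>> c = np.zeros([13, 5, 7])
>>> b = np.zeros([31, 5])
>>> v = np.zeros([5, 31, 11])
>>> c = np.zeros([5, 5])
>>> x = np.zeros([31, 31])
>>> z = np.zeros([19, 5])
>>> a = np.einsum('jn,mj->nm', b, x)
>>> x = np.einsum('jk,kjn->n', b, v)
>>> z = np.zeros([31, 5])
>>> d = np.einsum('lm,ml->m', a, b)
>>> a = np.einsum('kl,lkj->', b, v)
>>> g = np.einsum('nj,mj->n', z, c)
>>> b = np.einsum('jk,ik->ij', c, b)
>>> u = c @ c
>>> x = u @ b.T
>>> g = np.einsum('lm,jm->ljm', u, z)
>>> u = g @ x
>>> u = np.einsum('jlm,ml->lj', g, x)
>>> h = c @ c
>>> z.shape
(31, 5)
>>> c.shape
(5, 5)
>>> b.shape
(31, 5)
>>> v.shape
(5, 31, 11)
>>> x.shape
(5, 31)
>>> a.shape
()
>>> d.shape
(31,)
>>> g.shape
(5, 31, 5)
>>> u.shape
(31, 5)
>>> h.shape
(5, 5)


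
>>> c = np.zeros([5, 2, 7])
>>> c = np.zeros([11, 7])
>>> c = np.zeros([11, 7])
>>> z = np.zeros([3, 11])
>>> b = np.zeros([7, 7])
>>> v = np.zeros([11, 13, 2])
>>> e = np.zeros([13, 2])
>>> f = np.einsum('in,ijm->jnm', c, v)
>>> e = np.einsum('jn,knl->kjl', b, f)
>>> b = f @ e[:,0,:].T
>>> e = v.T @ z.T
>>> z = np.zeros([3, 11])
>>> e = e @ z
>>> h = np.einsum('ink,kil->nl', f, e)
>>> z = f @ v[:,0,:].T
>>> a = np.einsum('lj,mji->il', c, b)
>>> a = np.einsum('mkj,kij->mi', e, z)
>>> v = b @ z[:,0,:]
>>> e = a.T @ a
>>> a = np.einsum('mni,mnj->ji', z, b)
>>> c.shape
(11, 7)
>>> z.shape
(13, 7, 11)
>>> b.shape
(13, 7, 13)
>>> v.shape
(13, 7, 11)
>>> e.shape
(7, 7)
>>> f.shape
(13, 7, 2)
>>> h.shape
(7, 11)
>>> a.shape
(13, 11)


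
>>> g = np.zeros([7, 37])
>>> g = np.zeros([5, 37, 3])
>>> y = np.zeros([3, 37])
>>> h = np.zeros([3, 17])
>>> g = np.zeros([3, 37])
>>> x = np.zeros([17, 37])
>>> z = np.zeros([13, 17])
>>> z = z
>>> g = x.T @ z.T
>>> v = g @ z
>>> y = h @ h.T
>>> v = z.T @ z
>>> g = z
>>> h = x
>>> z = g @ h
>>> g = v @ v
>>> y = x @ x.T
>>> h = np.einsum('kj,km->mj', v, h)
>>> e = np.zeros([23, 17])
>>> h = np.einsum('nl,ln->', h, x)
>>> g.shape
(17, 17)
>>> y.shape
(17, 17)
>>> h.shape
()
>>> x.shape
(17, 37)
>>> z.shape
(13, 37)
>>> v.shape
(17, 17)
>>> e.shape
(23, 17)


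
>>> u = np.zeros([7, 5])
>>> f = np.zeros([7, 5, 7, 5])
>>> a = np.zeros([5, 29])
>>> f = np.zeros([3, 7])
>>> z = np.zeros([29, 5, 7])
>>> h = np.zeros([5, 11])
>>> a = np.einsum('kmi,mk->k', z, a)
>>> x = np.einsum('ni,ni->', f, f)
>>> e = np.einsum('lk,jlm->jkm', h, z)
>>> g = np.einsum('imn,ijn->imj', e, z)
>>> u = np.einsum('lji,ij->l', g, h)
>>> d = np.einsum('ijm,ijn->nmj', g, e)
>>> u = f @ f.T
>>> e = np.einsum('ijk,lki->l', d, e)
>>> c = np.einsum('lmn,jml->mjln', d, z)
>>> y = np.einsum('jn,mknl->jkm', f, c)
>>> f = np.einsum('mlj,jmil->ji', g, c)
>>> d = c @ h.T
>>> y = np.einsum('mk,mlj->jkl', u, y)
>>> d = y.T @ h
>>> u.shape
(3, 3)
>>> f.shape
(5, 7)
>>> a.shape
(29,)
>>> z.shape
(29, 5, 7)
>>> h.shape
(5, 11)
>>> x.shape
()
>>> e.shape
(29,)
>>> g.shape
(29, 11, 5)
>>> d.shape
(29, 3, 11)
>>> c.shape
(5, 29, 7, 11)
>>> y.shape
(5, 3, 29)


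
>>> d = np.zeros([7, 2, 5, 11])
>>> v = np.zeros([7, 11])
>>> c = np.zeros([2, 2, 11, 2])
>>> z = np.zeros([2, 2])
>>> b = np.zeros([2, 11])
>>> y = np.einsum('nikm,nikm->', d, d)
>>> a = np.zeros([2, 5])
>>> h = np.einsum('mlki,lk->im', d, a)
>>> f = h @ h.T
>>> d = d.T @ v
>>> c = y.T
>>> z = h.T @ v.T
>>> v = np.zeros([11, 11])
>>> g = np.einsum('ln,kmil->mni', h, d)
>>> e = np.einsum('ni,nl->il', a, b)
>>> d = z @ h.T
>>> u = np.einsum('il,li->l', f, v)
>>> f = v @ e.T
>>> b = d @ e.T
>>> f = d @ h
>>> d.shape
(7, 11)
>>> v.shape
(11, 11)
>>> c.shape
()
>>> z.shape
(7, 7)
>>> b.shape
(7, 5)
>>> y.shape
()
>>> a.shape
(2, 5)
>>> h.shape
(11, 7)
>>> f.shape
(7, 7)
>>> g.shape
(5, 7, 2)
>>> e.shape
(5, 11)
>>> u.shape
(11,)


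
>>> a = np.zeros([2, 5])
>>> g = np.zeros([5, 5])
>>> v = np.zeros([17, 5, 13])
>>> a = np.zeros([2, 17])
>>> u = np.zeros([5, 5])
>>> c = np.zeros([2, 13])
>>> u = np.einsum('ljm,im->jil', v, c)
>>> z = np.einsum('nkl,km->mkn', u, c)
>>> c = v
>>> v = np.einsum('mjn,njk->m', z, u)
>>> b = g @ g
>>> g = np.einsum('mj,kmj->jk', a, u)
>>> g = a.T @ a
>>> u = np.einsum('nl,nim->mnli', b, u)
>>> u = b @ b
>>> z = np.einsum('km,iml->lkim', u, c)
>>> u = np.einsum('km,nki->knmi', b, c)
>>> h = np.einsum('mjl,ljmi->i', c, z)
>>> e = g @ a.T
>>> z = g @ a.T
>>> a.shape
(2, 17)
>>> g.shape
(17, 17)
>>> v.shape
(13,)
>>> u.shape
(5, 17, 5, 13)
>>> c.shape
(17, 5, 13)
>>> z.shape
(17, 2)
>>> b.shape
(5, 5)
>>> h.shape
(5,)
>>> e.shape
(17, 2)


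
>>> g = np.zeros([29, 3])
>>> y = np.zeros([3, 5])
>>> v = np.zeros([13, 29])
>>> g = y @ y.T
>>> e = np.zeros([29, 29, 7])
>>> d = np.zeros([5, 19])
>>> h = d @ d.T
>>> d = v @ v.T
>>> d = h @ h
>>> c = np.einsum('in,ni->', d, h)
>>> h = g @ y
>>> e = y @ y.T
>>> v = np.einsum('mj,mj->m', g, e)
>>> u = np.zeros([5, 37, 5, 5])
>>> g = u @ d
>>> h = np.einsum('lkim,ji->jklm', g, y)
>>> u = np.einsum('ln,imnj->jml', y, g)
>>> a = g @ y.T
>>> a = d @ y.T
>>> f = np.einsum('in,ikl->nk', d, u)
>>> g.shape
(5, 37, 5, 5)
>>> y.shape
(3, 5)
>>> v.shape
(3,)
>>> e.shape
(3, 3)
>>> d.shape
(5, 5)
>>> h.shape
(3, 37, 5, 5)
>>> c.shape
()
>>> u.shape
(5, 37, 3)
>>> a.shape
(5, 3)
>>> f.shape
(5, 37)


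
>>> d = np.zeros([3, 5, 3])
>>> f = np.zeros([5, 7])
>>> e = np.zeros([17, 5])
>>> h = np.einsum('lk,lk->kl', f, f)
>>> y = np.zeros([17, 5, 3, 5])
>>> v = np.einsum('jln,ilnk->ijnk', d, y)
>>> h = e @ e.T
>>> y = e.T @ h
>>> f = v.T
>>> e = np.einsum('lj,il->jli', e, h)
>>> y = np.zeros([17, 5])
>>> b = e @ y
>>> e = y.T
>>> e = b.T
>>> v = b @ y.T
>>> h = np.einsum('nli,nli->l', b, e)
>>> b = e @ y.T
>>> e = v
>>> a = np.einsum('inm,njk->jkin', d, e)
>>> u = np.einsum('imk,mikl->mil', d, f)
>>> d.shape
(3, 5, 3)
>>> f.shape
(5, 3, 3, 17)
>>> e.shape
(5, 17, 17)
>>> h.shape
(17,)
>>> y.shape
(17, 5)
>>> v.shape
(5, 17, 17)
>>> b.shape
(5, 17, 17)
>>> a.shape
(17, 17, 3, 5)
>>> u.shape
(5, 3, 17)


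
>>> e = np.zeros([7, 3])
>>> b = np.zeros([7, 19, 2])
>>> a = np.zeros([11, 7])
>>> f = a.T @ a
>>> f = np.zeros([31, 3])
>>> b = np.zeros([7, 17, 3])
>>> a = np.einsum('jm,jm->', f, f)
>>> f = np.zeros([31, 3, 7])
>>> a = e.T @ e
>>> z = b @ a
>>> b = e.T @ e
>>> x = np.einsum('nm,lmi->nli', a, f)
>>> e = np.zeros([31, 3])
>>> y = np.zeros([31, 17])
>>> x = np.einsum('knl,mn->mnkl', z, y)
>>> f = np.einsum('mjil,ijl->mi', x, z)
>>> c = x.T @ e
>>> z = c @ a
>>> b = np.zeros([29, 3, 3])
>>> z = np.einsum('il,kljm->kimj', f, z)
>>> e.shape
(31, 3)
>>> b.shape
(29, 3, 3)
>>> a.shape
(3, 3)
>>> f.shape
(31, 7)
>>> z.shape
(3, 31, 3, 17)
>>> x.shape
(31, 17, 7, 3)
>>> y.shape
(31, 17)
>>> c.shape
(3, 7, 17, 3)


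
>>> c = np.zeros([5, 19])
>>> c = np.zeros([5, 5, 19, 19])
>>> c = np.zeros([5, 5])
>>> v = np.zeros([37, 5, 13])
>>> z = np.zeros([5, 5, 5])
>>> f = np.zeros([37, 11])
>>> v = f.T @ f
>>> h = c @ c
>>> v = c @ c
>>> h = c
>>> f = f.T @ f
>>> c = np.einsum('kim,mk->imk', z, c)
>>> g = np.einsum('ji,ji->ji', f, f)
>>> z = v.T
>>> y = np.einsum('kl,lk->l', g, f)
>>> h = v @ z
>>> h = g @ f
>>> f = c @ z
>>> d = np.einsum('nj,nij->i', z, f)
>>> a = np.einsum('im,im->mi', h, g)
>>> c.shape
(5, 5, 5)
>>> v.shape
(5, 5)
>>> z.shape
(5, 5)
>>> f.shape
(5, 5, 5)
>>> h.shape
(11, 11)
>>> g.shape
(11, 11)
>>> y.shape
(11,)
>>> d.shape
(5,)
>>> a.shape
(11, 11)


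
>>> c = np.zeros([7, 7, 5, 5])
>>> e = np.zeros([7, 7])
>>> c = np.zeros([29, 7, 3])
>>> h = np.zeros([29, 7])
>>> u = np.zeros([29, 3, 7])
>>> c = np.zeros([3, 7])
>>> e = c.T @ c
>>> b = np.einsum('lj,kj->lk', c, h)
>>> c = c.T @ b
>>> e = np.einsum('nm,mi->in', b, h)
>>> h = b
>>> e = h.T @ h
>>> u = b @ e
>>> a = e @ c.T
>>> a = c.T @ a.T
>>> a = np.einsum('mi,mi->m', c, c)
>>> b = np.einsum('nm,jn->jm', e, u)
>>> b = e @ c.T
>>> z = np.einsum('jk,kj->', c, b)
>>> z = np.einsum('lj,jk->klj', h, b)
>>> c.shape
(7, 29)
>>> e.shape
(29, 29)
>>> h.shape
(3, 29)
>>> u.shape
(3, 29)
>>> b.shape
(29, 7)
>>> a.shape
(7,)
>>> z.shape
(7, 3, 29)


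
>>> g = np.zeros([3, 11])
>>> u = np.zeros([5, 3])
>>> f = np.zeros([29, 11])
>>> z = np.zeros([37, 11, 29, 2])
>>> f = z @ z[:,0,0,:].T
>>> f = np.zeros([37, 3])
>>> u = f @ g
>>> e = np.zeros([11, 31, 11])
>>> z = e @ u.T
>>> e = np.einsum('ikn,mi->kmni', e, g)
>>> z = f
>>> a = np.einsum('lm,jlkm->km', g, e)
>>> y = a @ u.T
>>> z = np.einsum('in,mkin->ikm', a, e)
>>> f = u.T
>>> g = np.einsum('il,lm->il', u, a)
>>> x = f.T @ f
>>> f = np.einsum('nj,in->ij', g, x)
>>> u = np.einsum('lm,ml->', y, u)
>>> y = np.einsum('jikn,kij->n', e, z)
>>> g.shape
(37, 11)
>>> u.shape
()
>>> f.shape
(37, 11)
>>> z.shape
(11, 3, 31)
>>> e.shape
(31, 3, 11, 11)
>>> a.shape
(11, 11)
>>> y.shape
(11,)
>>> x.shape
(37, 37)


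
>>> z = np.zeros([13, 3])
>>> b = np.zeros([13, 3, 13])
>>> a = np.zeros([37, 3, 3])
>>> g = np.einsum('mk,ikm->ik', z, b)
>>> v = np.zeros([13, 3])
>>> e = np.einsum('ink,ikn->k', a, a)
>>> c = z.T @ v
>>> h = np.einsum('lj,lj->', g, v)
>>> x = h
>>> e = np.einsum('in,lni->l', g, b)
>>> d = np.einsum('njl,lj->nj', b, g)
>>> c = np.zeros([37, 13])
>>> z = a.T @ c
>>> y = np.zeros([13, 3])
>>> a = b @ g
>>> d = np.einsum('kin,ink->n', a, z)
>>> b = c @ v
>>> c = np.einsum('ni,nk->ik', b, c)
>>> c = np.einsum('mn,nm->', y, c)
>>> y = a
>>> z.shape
(3, 3, 13)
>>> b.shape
(37, 3)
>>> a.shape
(13, 3, 3)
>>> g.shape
(13, 3)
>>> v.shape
(13, 3)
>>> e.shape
(13,)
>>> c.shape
()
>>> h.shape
()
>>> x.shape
()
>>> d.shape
(3,)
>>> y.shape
(13, 3, 3)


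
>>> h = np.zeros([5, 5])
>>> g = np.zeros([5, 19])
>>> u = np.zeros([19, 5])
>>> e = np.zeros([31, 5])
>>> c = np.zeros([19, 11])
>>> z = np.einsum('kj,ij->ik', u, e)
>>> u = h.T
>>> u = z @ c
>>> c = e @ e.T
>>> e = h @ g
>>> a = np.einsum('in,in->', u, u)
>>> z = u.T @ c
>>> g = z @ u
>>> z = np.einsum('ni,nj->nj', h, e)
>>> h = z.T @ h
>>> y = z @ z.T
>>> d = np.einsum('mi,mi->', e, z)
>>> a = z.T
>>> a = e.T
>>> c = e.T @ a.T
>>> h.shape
(19, 5)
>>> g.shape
(11, 11)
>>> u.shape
(31, 11)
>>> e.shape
(5, 19)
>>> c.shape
(19, 19)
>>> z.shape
(5, 19)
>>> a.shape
(19, 5)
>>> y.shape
(5, 5)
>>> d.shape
()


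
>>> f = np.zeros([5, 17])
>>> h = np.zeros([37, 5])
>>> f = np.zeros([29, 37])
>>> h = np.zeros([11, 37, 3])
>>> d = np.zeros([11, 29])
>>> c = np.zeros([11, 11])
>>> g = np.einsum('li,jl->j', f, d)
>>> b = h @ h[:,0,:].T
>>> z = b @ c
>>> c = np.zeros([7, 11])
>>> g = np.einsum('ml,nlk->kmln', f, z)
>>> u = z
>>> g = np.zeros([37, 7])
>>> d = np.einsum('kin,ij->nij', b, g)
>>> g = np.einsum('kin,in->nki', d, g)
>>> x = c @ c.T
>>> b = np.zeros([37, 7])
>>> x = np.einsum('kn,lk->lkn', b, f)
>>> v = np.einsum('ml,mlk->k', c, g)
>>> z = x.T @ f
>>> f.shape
(29, 37)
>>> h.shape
(11, 37, 3)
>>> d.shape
(11, 37, 7)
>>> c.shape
(7, 11)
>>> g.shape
(7, 11, 37)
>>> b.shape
(37, 7)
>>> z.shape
(7, 37, 37)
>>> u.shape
(11, 37, 11)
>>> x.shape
(29, 37, 7)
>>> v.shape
(37,)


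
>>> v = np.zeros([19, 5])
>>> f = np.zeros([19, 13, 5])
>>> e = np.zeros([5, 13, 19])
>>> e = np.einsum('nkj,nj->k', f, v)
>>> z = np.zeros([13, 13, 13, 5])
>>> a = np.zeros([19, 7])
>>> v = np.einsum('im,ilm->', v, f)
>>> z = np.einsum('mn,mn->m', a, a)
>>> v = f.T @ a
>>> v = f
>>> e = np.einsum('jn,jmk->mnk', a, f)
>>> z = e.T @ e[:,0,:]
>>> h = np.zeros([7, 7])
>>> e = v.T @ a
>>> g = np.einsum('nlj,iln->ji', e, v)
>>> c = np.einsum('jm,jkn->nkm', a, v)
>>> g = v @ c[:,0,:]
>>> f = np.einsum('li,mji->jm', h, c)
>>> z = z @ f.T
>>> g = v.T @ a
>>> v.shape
(19, 13, 5)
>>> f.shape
(13, 5)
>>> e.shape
(5, 13, 7)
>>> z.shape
(5, 7, 13)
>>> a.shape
(19, 7)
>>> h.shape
(7, 7)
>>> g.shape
(5, 13, 7)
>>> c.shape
(5, 13, 7)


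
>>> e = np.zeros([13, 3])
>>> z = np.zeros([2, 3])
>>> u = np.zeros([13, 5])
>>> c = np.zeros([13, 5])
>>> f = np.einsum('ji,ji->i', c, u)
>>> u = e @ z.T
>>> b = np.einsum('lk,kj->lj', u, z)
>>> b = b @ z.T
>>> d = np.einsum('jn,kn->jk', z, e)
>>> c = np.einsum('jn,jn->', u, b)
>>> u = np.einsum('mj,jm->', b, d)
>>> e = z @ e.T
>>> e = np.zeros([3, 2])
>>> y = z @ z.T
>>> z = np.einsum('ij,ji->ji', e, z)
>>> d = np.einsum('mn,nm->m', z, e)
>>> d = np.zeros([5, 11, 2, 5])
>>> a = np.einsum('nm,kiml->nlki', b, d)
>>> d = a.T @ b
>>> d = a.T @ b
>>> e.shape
(3, 2)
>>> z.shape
(2, 3)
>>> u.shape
()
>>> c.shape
()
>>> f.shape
(5,)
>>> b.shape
(13, 2)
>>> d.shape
(11, 5, 5, 2)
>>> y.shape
(2, 2)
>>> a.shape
(13, 5, 5, 11)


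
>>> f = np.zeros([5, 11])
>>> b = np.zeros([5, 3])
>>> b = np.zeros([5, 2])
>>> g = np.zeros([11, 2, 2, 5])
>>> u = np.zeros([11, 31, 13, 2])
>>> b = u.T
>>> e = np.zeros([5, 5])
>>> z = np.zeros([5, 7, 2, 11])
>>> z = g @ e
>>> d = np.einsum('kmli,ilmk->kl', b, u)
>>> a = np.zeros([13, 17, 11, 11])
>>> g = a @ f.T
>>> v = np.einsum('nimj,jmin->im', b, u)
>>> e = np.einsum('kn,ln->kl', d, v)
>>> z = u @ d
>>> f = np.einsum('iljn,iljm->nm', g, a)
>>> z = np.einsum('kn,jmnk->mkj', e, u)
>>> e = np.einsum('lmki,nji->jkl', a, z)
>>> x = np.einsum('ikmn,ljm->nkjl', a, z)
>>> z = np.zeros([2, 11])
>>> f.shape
(5, 11)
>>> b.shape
(2, 13, 31, 11)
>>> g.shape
(13, 17, 11, 5)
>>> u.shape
(11, 31, 13, 2)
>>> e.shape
(2, 11, 13)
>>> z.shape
(2, 11)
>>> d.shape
(2, 31)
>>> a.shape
(13, 17, 11, 11)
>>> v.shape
(13, 31)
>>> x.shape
(11, 17, 2, 31)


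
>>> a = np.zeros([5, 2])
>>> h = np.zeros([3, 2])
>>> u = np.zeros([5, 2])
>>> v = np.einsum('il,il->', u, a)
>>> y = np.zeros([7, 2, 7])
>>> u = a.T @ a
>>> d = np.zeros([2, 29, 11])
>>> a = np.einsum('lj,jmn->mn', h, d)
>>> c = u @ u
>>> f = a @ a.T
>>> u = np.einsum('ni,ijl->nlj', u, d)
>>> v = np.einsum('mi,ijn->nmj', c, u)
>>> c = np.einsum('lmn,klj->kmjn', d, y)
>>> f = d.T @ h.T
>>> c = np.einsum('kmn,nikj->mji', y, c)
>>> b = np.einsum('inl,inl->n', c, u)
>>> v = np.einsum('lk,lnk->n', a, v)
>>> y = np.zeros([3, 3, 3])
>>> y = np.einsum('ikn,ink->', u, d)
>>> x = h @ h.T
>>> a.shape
(29, 11)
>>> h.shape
(3, 2)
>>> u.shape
(2, 11, 29)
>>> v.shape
(2,)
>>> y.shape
()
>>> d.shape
(2, 29, 11)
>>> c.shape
(2, 11, 29)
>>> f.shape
(11, 29, 3)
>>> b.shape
(11,)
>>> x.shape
(3, 3)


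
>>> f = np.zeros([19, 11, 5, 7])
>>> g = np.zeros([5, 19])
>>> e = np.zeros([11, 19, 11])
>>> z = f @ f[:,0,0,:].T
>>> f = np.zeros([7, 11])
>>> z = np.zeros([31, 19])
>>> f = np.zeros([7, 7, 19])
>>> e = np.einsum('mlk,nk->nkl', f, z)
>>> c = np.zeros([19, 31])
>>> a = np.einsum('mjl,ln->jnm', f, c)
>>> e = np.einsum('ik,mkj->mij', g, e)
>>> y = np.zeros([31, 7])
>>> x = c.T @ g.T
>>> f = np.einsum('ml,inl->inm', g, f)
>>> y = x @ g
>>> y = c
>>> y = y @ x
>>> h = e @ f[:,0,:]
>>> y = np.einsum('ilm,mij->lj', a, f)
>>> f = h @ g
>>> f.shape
(31, 5, 19)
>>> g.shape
(5, 19)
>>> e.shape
(31, 5, 7)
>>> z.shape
(31, 19)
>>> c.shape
(19, 31)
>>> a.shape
(7, 31, 7)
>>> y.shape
(31, 5)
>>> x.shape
(31, 5)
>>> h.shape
(31, 5, 5)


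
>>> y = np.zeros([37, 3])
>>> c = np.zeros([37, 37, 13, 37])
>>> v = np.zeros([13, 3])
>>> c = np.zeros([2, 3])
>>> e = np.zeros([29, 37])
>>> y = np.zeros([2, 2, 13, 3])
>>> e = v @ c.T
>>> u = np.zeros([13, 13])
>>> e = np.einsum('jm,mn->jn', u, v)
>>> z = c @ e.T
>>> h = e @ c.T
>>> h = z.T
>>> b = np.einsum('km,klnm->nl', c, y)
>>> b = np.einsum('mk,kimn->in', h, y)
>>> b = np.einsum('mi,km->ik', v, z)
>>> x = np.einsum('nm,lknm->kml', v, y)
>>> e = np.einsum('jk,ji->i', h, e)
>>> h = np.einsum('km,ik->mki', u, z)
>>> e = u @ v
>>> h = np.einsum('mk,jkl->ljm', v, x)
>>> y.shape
(2, 2, 13, 3)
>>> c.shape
(2, 3)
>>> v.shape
(13, 3)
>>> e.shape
(13, 3)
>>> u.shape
(13, 13)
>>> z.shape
(2, 13)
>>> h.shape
(2, 2, 13)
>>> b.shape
(3, 2)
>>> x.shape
(2, 3, 2)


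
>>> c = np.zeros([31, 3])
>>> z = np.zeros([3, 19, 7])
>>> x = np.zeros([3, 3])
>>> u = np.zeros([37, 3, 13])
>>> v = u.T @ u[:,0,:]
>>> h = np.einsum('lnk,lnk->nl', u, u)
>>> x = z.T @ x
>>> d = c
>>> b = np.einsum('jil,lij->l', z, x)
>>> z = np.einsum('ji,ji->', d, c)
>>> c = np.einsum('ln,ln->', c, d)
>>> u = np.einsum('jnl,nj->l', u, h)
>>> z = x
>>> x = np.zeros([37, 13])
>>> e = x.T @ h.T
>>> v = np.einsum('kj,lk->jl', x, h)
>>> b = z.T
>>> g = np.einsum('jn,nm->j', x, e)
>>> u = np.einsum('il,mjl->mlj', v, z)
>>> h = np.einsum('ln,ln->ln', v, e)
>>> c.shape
()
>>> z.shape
(7, 19, 3)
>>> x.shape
(37, 13)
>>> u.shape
(7, 3, 19)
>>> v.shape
(13, 3)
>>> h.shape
(13, 3)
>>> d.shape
(31, 3)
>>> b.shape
(3, 19, 7)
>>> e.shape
(13, 3)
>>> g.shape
(37,)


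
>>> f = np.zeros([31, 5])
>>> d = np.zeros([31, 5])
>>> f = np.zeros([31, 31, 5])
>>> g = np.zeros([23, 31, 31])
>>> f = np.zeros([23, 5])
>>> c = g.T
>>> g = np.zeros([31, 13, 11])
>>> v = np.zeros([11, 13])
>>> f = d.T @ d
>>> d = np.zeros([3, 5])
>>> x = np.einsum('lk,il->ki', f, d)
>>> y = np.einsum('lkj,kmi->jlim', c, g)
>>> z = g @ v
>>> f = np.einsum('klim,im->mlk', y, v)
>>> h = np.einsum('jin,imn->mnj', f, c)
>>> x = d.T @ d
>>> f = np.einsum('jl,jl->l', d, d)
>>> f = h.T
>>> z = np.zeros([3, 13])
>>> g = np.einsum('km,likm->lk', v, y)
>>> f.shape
(13, 23, 31)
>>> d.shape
(3, 5)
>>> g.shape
(23, 11)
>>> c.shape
(31, 31, 23)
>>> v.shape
(11, 13)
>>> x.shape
(5, 5)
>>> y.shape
(23, 31, 11, 13)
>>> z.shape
(3, 13)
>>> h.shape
(31, 23, 13)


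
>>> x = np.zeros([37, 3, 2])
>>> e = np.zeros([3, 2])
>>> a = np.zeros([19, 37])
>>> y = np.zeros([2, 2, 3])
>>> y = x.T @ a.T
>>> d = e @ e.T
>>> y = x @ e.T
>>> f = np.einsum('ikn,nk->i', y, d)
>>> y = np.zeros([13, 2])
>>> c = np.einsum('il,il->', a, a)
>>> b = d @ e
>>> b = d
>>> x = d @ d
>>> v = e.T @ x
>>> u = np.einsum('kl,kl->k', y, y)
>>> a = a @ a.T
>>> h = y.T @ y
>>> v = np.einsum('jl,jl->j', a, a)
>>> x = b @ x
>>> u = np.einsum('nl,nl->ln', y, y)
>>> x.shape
(3, 3)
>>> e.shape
(3, 2)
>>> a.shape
(19, 19)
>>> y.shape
(13, 2)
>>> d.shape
(3, 3)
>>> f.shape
(37,)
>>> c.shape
()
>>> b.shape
(3, 3)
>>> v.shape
(19,)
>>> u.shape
(2, 13)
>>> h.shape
(2, 2)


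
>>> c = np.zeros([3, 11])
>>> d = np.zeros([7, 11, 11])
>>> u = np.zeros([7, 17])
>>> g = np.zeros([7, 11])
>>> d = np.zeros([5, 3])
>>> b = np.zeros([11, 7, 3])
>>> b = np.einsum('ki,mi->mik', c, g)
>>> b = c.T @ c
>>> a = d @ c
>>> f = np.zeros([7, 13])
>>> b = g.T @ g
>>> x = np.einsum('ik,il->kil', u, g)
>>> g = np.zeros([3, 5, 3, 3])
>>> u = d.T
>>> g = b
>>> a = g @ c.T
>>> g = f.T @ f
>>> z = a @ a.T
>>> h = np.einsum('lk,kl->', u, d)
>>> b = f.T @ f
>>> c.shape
(3, 11)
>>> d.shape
(5, 3)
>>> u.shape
(3, 5)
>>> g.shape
(13, 13)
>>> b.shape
(13, 13)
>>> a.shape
(11, 3)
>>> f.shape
(7, 13)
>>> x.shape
(17, 7, 11)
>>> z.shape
(11, 11)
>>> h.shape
()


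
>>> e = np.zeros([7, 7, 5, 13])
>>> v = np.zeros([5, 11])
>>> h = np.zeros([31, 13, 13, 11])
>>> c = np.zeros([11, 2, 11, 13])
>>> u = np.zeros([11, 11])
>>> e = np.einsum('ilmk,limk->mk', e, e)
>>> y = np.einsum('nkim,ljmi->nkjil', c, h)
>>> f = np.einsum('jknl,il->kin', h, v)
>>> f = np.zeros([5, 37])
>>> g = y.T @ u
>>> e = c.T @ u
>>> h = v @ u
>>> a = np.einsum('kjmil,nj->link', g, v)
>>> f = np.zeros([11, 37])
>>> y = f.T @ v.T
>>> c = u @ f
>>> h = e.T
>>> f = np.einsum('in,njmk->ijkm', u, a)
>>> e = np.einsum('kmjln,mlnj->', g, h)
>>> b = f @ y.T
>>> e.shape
()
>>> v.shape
(5, 11)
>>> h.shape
(11, 2, 11, 13)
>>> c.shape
(11, 37)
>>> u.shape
(11, 11)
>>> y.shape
(37, 5)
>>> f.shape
(11, 2, 31, 5)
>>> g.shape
(31, 11, 13, 2, 11)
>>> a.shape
(11, 2, 5, 31)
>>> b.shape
(11, 2, 31, 37)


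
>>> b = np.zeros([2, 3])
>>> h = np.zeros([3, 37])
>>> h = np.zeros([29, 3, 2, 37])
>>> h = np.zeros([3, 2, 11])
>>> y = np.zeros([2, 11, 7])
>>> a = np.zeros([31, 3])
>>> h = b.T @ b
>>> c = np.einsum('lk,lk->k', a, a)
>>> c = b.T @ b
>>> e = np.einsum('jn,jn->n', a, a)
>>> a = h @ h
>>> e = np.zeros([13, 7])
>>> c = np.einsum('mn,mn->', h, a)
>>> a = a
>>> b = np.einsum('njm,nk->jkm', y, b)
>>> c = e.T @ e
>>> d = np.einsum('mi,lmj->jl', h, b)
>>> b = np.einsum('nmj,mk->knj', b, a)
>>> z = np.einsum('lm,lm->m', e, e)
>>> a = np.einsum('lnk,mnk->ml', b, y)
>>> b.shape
(3, 11, 7)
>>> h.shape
(3, 3)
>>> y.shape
(2, 11, 7)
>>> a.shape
(2, 3)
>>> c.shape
(7, 7)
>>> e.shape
(13, 7)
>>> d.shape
(7, 11)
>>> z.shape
(7,)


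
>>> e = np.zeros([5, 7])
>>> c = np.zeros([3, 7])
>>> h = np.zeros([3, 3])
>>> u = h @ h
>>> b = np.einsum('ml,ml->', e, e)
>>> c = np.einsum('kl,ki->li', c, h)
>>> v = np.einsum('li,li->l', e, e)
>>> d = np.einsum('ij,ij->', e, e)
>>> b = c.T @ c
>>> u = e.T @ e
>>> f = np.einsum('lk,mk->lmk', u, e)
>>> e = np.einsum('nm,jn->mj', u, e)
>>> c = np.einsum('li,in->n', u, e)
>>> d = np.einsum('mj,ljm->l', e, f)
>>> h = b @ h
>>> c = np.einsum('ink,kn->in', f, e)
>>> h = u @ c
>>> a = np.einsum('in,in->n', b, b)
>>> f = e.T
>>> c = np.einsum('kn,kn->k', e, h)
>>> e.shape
(7, 5)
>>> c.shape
(7,)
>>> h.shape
(7, 5)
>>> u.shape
(7, 7)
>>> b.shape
(3, 3)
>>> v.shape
(5,)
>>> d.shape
(7,)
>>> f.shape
(5, 7)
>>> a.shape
(3,)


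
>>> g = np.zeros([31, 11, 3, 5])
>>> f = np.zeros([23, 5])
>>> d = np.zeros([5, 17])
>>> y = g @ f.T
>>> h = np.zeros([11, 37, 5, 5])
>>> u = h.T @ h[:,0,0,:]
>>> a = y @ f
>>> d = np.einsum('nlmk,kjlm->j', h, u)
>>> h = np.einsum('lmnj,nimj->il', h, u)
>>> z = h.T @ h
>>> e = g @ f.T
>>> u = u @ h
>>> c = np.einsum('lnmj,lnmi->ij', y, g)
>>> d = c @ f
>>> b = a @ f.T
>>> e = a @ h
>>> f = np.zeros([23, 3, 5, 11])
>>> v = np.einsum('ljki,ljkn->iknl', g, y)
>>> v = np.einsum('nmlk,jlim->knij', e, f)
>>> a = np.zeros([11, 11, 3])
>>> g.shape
(31, 11, 3, 5)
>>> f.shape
(23, 3, 5, 11)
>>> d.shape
(5, 5)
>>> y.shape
(31, 11, 3, 23)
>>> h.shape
(5, 11)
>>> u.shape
(5, 5, 37, 11)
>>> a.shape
(11, 11, 3)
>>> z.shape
(11, 11)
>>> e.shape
(31, 11, 3, 11)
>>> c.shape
(5, 23)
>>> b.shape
(31, 11, 3, 23)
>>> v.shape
(11, 31, 5, 23)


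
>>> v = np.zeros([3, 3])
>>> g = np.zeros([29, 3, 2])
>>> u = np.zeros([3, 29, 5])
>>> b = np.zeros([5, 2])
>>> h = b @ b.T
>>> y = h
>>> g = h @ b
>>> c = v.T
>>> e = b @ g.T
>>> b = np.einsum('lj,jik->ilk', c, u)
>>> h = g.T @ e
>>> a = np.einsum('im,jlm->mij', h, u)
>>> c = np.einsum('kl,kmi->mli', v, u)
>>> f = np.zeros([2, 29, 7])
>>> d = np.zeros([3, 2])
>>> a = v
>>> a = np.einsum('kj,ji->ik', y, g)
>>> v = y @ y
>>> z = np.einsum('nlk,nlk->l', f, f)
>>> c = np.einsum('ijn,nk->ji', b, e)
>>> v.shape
(5, 5)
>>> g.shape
(5, 2)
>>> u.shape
(3, 29, 5)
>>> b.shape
(29, 3, 5)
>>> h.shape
(2, 5)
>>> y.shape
(5, 5)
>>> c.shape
(3, 29)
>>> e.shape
(5, 5)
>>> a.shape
(2, 5)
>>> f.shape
(2, 29, 7)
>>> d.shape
(3, 2)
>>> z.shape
(29,)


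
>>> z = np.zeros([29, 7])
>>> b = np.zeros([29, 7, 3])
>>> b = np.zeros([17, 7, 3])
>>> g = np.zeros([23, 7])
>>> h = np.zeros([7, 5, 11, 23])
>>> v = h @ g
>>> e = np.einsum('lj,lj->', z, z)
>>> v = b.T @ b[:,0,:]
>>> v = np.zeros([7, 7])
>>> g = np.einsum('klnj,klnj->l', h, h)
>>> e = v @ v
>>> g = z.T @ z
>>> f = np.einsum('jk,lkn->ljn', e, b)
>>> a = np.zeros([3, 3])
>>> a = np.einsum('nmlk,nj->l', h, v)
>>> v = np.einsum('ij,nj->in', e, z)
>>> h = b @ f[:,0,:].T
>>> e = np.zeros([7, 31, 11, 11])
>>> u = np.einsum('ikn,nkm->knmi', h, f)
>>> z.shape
(29, 7)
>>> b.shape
(17, 7, 3)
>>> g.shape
(7, 7)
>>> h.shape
(17, 7, 17)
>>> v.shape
(7, 29)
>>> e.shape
(7, 31, 11, 11)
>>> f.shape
(17, 7, 3)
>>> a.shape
(11,)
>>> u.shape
(7, 17, 3, 17)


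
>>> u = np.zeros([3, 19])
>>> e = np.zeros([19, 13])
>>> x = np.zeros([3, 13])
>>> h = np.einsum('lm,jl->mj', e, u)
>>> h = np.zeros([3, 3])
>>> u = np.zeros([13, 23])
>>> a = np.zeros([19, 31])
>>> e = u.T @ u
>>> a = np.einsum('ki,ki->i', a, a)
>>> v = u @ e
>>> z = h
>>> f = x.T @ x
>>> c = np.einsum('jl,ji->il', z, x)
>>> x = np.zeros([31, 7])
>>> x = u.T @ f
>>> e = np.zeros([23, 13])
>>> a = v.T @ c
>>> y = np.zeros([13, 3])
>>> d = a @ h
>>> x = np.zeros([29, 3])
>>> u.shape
(13, 23)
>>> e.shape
(23, 13)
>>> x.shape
(29, 3)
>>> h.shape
(3, 3)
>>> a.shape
(23, 3)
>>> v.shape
(13, 23)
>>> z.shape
(3, 3)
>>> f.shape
(13, 13)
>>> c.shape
(13, 3)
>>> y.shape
(13, 3)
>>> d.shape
(23, 3)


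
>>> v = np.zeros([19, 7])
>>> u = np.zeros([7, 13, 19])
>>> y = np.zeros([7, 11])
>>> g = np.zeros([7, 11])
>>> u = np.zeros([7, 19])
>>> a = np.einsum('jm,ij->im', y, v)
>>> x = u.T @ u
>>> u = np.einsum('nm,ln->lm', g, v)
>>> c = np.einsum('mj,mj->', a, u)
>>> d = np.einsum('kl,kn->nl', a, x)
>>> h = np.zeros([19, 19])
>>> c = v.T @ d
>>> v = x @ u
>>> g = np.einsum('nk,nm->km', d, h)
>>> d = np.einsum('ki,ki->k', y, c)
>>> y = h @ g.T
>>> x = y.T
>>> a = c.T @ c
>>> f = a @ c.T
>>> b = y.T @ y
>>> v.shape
(19, 11)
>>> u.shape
(19, 11)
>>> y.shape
(19, 11)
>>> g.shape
(11, 19)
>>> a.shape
(11, 11)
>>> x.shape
(11, 19)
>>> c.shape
(7, 11)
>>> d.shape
(7,)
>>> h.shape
(19, 19)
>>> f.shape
(11, 7)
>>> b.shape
(11, 11)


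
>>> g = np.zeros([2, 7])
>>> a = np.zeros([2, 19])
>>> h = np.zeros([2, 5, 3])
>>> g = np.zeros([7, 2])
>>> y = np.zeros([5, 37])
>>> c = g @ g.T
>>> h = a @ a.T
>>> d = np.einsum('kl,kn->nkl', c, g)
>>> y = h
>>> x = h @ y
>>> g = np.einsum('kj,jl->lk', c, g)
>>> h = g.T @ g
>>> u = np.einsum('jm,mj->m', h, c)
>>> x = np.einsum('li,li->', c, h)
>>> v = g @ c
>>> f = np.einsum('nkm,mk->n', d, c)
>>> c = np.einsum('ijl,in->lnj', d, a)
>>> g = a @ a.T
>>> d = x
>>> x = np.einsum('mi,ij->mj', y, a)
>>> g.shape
(2, 2)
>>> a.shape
(2, 19)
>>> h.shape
(7, 7)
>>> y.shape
(2, 2)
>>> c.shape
(7, 19, 7)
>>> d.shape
()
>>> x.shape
(2, 19)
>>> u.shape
(7,)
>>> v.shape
(2, 7)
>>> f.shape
(2,)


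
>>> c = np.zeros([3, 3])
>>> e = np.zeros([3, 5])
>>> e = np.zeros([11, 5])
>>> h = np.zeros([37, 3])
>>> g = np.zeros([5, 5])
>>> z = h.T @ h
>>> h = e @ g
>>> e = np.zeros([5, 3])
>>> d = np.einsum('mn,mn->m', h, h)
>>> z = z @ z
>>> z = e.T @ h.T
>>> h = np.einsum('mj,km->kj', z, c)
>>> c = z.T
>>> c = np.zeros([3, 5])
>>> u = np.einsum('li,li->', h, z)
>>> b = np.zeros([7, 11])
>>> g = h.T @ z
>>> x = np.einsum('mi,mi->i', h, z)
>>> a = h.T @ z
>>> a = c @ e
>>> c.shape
(3, 5)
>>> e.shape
(5, 3)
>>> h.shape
(3, 11)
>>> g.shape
(11, 11)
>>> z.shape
(3, 11)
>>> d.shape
(11,)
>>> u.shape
()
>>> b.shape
(7, 11)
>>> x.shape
(11,)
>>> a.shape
(3, 3)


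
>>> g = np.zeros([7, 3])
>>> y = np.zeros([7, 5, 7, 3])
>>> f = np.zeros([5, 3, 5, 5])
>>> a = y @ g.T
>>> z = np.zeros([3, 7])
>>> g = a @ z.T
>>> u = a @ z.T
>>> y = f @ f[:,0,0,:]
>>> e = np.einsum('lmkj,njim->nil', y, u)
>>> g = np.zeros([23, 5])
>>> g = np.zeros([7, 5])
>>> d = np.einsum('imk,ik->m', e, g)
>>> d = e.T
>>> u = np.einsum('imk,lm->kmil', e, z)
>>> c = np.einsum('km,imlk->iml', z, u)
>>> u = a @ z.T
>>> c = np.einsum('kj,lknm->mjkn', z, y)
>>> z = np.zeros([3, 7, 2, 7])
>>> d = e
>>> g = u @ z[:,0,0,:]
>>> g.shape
(7, 5, 7, 7)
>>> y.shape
(5, 3, 5, 5)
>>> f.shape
(5, 3, 5, 5)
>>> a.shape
(7, 5, 7, 7)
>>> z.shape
(3, 7, 2, 7)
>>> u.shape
(7, 5, 7, 3)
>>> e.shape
(7, 7, 5)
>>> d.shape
(7, 7, 5)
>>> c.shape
(5, 7, 3, 5)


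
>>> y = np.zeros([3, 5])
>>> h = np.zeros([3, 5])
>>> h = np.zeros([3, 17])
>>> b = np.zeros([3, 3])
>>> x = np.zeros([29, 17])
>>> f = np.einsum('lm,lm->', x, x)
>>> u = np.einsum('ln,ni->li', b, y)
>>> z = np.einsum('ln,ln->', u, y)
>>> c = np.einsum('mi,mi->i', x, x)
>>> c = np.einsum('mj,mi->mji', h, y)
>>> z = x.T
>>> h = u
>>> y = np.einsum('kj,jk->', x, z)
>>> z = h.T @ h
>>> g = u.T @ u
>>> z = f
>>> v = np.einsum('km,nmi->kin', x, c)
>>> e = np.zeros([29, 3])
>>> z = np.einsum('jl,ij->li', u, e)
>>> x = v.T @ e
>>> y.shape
()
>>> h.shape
(3, 5)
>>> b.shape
(3, 3)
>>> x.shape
(3, 5, 3)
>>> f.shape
()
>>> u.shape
(3, 5)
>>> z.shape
(5, 29)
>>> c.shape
(3, 17, 5)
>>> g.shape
(5, 5)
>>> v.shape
(29, 5, 3)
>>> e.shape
(29, 3)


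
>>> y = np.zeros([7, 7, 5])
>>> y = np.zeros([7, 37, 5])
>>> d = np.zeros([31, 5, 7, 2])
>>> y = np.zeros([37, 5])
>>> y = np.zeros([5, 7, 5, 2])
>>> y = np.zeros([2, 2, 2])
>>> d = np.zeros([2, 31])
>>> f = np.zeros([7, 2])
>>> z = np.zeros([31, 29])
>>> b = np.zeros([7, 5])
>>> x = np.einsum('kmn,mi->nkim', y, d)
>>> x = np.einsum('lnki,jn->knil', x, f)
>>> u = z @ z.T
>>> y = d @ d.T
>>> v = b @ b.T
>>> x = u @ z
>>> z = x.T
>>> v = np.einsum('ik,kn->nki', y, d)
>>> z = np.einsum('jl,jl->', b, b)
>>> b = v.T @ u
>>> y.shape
(2, 2)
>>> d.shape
(2, 31)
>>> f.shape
(7, 2)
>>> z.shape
()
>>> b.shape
(2, 2, 31)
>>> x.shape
(31, 29)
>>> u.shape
(31, 31)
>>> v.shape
(31, 2, 2)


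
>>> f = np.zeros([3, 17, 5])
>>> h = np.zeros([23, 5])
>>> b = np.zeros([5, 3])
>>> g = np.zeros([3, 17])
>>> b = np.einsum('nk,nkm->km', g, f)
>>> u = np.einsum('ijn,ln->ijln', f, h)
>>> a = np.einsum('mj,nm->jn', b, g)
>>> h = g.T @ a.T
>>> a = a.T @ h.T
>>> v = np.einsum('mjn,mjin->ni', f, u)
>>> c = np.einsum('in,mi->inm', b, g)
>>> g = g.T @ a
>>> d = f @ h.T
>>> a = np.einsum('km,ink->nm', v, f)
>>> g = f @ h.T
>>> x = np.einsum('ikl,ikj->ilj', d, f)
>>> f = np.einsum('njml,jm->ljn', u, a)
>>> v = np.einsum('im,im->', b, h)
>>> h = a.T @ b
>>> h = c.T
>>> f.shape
(5, 17, 3)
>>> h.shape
(3, 5, 17)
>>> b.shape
(17, 5)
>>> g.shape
(3, 17, 17)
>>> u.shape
(3, 17, 23, 5)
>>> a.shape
(17, 23)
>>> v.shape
()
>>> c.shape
(17, 5, 3)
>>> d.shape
(3, 17, 17)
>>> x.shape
(3, 17, 5)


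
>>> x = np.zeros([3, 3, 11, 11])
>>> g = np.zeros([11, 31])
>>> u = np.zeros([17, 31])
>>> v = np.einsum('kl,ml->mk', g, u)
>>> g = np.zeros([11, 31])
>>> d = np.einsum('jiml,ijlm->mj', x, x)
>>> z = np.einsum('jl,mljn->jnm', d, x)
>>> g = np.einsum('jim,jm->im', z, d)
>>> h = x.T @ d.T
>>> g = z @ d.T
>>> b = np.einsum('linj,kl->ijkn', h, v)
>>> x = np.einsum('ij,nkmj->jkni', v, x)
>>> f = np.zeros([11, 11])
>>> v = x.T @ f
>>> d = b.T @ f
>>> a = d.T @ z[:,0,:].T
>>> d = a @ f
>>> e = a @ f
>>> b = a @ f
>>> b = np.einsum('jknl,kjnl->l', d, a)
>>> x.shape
(11, 3, 3, 17)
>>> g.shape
(11, 11, 11)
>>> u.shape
(17, 31)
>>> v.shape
(17, 3, 3, 11)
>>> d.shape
(11, 11, 17, 11)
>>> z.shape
(11, 11, 3)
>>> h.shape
(11, 11, 3, 11)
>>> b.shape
(11,)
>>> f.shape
(11, 11)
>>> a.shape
(11, 11, 17, 11)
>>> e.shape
(11, 11, 17, 11)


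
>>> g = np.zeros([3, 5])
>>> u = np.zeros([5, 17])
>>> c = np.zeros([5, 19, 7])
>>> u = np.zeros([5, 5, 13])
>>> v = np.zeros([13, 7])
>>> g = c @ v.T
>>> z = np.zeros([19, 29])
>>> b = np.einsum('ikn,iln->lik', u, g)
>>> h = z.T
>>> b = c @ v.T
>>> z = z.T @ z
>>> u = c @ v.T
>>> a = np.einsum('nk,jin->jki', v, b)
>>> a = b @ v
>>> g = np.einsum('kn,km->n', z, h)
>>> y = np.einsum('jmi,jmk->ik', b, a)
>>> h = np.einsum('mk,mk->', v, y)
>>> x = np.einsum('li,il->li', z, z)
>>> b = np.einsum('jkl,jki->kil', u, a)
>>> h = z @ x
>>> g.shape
(29,)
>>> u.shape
(5, 19, 13)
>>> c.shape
(5, 19, 7)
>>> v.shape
(13, 7)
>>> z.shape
(29, 29)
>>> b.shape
(19, 7, 13)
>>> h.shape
(29, 29)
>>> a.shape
(5, 19, 7)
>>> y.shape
(13, 7)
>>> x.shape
(29, 29)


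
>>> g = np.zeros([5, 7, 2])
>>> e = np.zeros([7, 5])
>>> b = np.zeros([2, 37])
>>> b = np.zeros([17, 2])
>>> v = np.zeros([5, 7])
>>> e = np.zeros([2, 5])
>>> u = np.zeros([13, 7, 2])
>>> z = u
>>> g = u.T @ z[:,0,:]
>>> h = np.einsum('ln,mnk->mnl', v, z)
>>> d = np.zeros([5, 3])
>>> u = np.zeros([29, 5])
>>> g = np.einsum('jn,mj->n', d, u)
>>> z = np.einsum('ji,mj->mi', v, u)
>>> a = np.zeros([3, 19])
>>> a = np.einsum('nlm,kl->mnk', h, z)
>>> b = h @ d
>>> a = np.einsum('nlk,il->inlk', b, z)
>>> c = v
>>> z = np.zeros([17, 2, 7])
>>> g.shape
(3,)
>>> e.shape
(2, 5)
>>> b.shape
(13, 7, 3)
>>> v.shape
(5, 7)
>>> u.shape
(29, 5)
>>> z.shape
(17, 2, 7)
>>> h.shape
(13, 7, 5)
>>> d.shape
(5, 3)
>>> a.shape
(29, 13, 7, 3)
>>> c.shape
(5, 7)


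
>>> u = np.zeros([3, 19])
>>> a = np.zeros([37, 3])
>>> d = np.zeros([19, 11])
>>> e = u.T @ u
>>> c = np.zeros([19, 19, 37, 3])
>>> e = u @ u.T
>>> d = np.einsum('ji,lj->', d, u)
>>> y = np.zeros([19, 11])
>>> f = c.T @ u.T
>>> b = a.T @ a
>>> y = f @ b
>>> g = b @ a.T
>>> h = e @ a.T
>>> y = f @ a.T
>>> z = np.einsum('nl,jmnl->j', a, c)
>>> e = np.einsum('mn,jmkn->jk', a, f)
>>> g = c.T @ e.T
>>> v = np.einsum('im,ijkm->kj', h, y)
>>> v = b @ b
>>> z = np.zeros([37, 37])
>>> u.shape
(3, 19)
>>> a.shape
(37, 3)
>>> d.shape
()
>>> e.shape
(3, 19)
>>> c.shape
(19, 19, 37, 3)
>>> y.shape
(3, 37, 19, 37)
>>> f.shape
(3, 37, 19, 3)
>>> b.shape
(3, 3)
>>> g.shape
(3, 37, 19, 3)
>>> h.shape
(3, 37)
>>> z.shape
(37, 37)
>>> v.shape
(3, 3)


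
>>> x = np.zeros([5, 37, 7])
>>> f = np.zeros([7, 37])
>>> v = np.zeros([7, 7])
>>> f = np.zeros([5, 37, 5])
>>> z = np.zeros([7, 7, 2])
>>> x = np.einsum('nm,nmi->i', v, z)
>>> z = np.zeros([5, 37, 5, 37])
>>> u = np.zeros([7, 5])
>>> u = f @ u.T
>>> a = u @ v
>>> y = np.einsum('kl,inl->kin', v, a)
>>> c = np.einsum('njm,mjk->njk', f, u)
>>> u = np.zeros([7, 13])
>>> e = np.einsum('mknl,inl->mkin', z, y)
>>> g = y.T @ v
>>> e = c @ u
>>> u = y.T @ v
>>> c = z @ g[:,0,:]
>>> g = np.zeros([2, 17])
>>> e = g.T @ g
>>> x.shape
(2,)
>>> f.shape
(5, 37, 5)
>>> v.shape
(7, 7)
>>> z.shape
(5, 37, 5, 37)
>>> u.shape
(37, 5, 7)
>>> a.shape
(5, 37, 7)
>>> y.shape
(7, 5, 37)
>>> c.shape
(5, 37, 5, 7)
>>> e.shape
(17, 17)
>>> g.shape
(2, 17)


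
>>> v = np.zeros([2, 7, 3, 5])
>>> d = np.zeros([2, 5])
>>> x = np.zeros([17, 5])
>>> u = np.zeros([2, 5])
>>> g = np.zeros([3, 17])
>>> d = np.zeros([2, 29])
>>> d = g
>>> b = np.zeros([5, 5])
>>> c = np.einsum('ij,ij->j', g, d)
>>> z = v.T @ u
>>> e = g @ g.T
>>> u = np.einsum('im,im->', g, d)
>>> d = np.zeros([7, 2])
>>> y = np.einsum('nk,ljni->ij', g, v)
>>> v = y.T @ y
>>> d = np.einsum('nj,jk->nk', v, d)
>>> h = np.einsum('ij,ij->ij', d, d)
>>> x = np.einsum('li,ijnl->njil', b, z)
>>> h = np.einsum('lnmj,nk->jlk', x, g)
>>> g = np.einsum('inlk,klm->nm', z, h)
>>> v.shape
(7, 7)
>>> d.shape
(7, 2)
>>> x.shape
(7, 3, 5, 5)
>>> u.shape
()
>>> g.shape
(3, 17)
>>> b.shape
(5, 5)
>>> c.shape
(17,)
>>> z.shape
(5, 3, 7, 5)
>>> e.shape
(3, 3)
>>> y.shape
(5, 7)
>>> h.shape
(5, 7, 17)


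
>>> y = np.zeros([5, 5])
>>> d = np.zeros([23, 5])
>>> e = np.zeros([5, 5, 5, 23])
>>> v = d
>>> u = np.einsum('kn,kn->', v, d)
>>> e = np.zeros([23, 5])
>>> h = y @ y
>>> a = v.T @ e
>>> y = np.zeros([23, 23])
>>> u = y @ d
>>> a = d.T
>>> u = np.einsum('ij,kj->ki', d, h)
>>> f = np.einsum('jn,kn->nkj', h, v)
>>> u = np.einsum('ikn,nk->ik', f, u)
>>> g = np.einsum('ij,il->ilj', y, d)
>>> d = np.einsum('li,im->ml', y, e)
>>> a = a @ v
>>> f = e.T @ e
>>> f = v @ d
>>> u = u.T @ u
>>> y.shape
(23, 23)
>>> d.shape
(5, 23)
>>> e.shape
(23, 5)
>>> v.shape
(23, 5)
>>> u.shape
(23, 23)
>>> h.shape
(5, 5)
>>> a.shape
(5, 5)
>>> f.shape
(23, 23)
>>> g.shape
(23, 5, 23)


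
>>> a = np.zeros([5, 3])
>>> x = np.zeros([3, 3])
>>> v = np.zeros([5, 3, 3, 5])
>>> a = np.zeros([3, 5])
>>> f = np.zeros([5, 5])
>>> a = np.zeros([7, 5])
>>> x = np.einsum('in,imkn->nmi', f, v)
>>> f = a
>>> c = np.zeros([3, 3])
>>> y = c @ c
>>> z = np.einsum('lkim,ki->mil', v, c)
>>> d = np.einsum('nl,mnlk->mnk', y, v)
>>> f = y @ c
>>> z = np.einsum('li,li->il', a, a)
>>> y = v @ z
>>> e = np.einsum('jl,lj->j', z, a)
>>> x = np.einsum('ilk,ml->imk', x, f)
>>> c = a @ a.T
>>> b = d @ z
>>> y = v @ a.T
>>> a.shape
(7, 5)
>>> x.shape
(5, 3, 5)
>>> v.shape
(5, 3, 3, 5)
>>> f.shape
(3, 3)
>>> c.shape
(7, 7)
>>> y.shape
(5, 3, 3, 7)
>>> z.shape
(5, 7)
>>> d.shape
(5, 3, 5)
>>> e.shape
(5,)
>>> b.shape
(5, 3, 7)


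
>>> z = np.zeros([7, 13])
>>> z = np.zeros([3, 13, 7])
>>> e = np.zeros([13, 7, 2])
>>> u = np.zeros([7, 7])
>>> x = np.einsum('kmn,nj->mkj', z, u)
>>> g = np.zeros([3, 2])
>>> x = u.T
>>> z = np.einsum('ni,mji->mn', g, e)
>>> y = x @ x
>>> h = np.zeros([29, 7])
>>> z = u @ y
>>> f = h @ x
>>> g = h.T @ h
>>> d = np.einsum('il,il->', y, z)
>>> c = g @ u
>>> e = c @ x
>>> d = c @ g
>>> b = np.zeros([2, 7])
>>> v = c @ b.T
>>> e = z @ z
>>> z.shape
(7, 7)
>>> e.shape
(7, 7)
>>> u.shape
(7, 7)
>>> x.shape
(7, 7)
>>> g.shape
(7, 7)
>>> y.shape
(7, 7)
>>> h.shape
(29, 7)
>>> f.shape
(29, 7)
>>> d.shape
(7, 7)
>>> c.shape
(7, 7)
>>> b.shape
(2, 7)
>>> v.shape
(7, 2)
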